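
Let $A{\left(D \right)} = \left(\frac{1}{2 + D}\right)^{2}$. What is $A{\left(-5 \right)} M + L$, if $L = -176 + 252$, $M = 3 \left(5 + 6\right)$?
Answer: $\frac{239}{3} \approx 79.667$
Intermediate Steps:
$M = 33$ ($M = 3 \cdot 11 = 33$)
$A{\left(D \right)} = \frac{1}{\left(2 + D\right)^{2}}$
$L = 76$
$A{\left(-5 \right)} M + L = \frac{1}{\left(2 - 5\right)^{2}} \cdot 33 + 76 = \frac{1}{9} \cdot 33 + 76 = \frac{11}{3} + 76 = \frac{239}{3}$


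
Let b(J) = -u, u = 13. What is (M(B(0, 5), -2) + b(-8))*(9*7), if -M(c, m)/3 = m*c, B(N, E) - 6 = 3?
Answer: 2583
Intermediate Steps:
B(N, E) = 9 (B(N, E) = 6 + 3 = 9)
M(c, m) = -3*c*m (M(c, m) = -3*m*c = -3*c*m)
b(J) = -13 (b(J) = -1*13 = -13)
(M(B(0, 5), -2) + b(-8))*(9*7) = (-3*9*(-2) - 13)*(9*7) = (54 - 13)*63 = 41*63 = 2583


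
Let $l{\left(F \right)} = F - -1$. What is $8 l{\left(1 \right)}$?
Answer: $16$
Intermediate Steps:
$l{\left(F \right)} = 1 + F$ ($l{\left(F \right)} = F + 1 = 1 + F$)
$8 l{\left(1 \right)} = 8 \left(1 + 1\right) = 8 \cdot 2 = 16$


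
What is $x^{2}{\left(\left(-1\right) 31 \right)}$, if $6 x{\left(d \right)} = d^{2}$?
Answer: $\frac{923521}{36} \approx 25653.0$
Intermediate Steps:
$x{\left(d \right)} = \frac{d^{2}}{6}$
$x^{2}{\left(\left(-1\right) 31 \right)} = \left(\frac{\left(\left(-1\right) 31\right)^{2}}{6}\right)^{2} = \left(\frac{\left(-31\right)^{2}}{6}\right)^{2} = \left(\frac{1}{6} \cdot 961\right)^{2} = \left(\frac{961}{6}\right)^{2} = \frac{923521}{36}$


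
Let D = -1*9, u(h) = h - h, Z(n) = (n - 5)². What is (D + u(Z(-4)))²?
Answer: 81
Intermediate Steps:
Z(n) = (-5 + n)²
u(h) = 0
D = -9
(D + u(Z(-4)))² = (-9 + 0)² = (-9)² = 81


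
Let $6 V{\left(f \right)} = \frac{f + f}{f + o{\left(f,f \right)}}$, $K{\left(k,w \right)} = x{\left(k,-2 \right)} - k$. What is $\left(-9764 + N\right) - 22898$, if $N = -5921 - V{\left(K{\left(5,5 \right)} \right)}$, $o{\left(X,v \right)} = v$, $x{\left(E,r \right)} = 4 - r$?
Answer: $- \frac{231499}{6} \approx -38583.0$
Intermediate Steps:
$K{\left(k,w \right)} = 6 - k$ ($K{\left(k,w \right)} = \left(4 - -2\right) - k = \left(4 + 2\right) - k = 6 - k$)
$V{\left(f \right)} = \frac{1}{6}$ ($V{\left(f \right)} = \frac{\left(f + f\right) \frac{1}{f + f}}{6} = \frac{2 f \frac{1}{2 f}}{6} = \frac{1}{6} \cdot 1 = \frac{1}{6}$)
$N = - \frac{35527}{6}$ ($N = -5921 - \frac{1}{6} = - \frac{35527}{6} \approx -5921.2$)
$\left(-9764 + N\right) - 22898 = \left(-9764 - \frac{35527}{6}\right) - 22898 = - \frac{94111}{6} - 22898 = - \frac{231499}{6}$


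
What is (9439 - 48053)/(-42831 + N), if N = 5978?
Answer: 38614/36853 ≈ 1.0478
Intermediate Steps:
(9439 - 48053)/(-42831 + N) = (9439 - 48053)/(-42831 + 5978) = -38614/(-36853) = -38614*(-1/36853) = 38614/36853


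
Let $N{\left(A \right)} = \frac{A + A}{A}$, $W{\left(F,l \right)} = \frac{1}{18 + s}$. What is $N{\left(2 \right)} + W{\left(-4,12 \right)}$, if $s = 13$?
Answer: $\frac{63}{31} \approx 2.0323$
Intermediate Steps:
$W{\left(F,l \right)} = \frac{1}{31}$ ($W{\left(F,l \right)} = \frac{1}{18 + 13} = \frac{1}{31}$)
$N{\left(A \right)} = 2$ ($N{\left(A \right)} = \frac{2 A}{A} = 2$)
$N{\left(2 \right)} + W{\left(-4,12 \right)} = 2 + \frac{1}{31} = \frac{63}{31}$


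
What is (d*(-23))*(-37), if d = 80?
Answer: 68080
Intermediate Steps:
(d*(-23))*(-37) = (80*(-23))*(-37) = -1840*(-37) = 68080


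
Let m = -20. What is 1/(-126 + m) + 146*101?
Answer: 2152915/146 ≈ 14746.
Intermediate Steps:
1/(-126 + m) + 146*101 = 1/(-126 - 20) + 146*101 = 1/(-146) + 14746 = -1/146 + 14746 = 2152915/146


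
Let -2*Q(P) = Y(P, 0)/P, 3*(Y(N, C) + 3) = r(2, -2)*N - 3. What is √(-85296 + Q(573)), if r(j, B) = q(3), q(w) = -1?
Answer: I*√12446708674/382 ≈ 292.05*I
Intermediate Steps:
r(j, B) = -1
Y(N, C) = -4 - N/3 (Y(N, C) = -3 + (-N - 3)/3 = -3 + (-3 - N)/3 = -3 + (-1 - N/3) = -4 - N/3)
Q(P) = -(-4 - P/3)/(2*P)
√(-85296 + Q(573)) = √(-85296 + (⅙)*(12 + 573)/573) = √(-85296 + (⅙)*(1/573)*585) = √(-85296 + 65/382) = √(-32583007/382) = I*√12446708674/382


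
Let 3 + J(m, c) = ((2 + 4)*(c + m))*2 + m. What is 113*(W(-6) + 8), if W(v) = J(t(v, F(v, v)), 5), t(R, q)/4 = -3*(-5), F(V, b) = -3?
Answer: 95485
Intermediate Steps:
t(R, q) = 60 (t(R, q) = 4*(-3*(-5)) = 4*15 = 60)
J(m, c) = -3 + 12*c + 13*m (J(m, c) = -3 + (((2 + 4)*(c + m))*2 + m) = -3 + ((6*(c + m))*2 + m) = -3 + ((6*c + 6*m)*2 + m) = -3 + ((12*c + 12*m) + m) = -3 + (12*c + 13*m) = -3 + 12*c + 13*m)
W(v) = 837 (W(v) = -3 + 12*5 + 13*60 = -3 + 60 + 780 = 837)
113*(W(-6) + 8) = 113*(837 + 8) = 113*845 = 95485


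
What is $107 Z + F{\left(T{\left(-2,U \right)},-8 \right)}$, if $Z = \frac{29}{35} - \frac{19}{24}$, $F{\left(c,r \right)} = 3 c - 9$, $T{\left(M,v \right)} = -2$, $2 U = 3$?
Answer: $- \frac{9283}{840} \approx -11.051$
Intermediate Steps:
$U = \frac{3}{2}$ ($U = \frac{1}{2} \cdot 3 = \frac{3}{2} \approx 1.5$)
$F{\left(c,r \right)} = -9 + 3 c$
$Z = \frac{31}{840}$ ($Z = 29 \cdot \frac{1}{35} - \frac{19}{24} = \frac{29}{35} - \frac{19}{24} = \frac{31}{840} \approx 0.036905$)
$107 Z + F{\left(T{\left(-2,U \right)},-8 \right)} = 107 \cdot \frac{31}{840} + \left(-9 + 3 \left(-2\right)\right) = \frac{3317}{840} - 15 = - \frac{9283}{840}$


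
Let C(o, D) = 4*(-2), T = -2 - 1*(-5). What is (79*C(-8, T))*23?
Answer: -14536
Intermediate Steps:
T = 3 (T = -2 + 5 = 3)
C(o, D) = -8
(79*C(-8, T))*23 = (79*(-8))*23 = -632*23 = -14536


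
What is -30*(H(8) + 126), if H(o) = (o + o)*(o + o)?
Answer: -11460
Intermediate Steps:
H(o) = 4*o² (H(o) = (2*o)*(2*o) = 4*o²)
-30*(H(8) + 126) = -30*(4*8² + 126) = -30*(4*64 + 126) = -30*(256 + 126) = -30*382 = -11460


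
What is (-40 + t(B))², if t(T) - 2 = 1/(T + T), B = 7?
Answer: 281961/196 ≈ 1438.6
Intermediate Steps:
t(T) = 2 + 1/(2*T) (t(T) = 2 + 1/(T + T) = 2 + 1/(2*T))
(-40 + t(B))² = (-40 + (2 + (½)/7))² = (-40 + (2 + (½)*(⅐)))² = (-40 + (2 + 1/14))² = (-40 + 29/14)² = (-531/14)² = 281961/196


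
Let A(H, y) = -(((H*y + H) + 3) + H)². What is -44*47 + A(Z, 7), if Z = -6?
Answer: -4669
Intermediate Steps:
A(H, y) = -(3 + 2*H + H*y)² (A(H, y) = -(((H + H*y) + 3) + H)² = -((3 + H + H*y) + H)² = -(3 + 2*H + H*y)²)
-44*47 + A(Z, 7) = -44*47 - (3 + 2*(-6) - 6*7)² = -2068 - (3 - 12 - 42)² = -2068 - 1*(-51)² = -2068 - 1*2601 = -2068 - 2601 = -4669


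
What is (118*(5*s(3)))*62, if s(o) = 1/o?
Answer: 36580/3 ≈ 12193.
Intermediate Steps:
(118*(5*s(3)))*62 = (118*(5/3))*62 = (590/3)*62 = 36580/3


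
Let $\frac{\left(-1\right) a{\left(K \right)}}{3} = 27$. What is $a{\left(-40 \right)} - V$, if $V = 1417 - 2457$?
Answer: $959$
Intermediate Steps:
$a{\left(K \right)} = -81$ ($a{\left(K \right)} = \left(-3\right) 27 = -81$)
$V = -1040$
$a{\left(-40 \right)} - V = -81 - -1040 = -81 + 1040 = 959$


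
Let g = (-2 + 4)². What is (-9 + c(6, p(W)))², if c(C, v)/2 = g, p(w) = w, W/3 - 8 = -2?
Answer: 1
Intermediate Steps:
W = 18 (W = 24 + 3*(-2) = 24 - 6 = 18)
g = 4 (g = 2² = 4)
c(C, v) = 8 (c(C, v) = 2*4 = 8)
(-9 + c(6, p(W)))² = (-9 + 8)² = (-1)² = 1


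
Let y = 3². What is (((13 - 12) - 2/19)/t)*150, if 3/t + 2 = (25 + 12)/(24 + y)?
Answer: -24650/627 ≈ -39.314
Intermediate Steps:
y = 9
t = -99/29 (t = 3/(-2 + (25 + 12)/(24 + 9)) = 3/(-2 + 37/33) = 3/(-29/33) = 3*(-33/29) = -99/29 ≈ -3.4138)
(((13 - 12) - 2/19)/t)*150 = (((13 - 12) - 2/19)/(-99/29))*150 = ((1 - 2/19)*(-29/99))*150 = ((17/19)*(-29/99))*150 = -493/1881*150 = -24650/627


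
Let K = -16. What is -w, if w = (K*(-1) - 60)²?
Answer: -1936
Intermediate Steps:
w = 1936 (w = (-16*(-1) - 60)² = (16 - 60)² = (-44)² = 1936)
-w = -1*1936 = -1936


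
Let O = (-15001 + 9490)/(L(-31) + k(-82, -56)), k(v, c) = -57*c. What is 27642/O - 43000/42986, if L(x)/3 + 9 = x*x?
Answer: -1197764259596/39482641 ≈ -30336.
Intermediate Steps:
L(x) = -27 + 3*x² (L(x) = -27 + 3*(x*x) = -27 + 3*x²)
O = -1837/2016 (O = (-15001 + 9490)/((-27 + 3*(-31)²) - 57*(-56)) = -5511/((-27 + 3*961) + 3192) = -5511/((-27 + 2883) + 3192) = -5511/(2856 + 3192) = -5511/6048 = -5511*1/6048 = -1837/2016 ≈ -0.91121)
27642/O - 43000/42986 = 27642/(-1837/2016) - 43000/42986 = 27642*(-2016/1837) - 43000*1/42986 = -55726272/1837 - 21500/21493 = -1197764259596/39482641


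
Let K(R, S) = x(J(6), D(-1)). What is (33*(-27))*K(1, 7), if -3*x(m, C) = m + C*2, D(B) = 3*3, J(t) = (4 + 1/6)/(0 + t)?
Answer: 22209/4 ≈ 5552.3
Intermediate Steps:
J(t) = 25/(6*t) (J(t) = (4 + 1*(1/6))/t = (4 + 1/6)/t = 25/(6*t))
D(B) = 9
x(m, C) = -2*C/3 - m/3 (x(m, C) = -(m + C*2)/3 = -(m + 2*C)/3 = -2*C/3 - m/3)
K(R, S) = -673/108 (K(R, S) = -2/3*9 - 25/(18*6) = -6 - 25/(18*6) = -6 - 1/3*25/36 = -6 - 25/108 = -673/108)
(33*(-27))*K(1, 7) = (33*(-27))*(-673/108) = -891*(-673/108) = 22209/4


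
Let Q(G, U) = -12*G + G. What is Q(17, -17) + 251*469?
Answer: 117532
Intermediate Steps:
Q(G, U) = -11*G
Q(17, -17) + 251*469 = -11*17 + 251*469 = -187 + 117719 = 117532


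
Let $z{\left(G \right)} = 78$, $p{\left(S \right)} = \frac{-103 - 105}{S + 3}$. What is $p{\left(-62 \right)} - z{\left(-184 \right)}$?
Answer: $- \frac{4394}{59} \approx -74.475$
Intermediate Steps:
$p{\left(S \right)} = - \frac{208}{3 + S}$
$p{\left(-62 \right)} - z{\left(-184 \right)} = - \frac{208}{3 - 62} - 78 = - \frac{208}{-59} - 78 = \left(-208\right) \left(- \frac{1}{59}\right) - 78 = \frac{208}{59} - 78 = - \frac{4394}{59}$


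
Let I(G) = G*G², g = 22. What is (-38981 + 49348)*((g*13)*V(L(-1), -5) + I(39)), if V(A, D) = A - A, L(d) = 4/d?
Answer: 614960073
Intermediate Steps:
V(A, D) = 0
I(G) = G³
(-38981 + 49348)*((g*13)*V(L(-1), -5) + I(39)) = (-38981 + 49348)*((22*13)*0 + 39³) = 10367*(286*0 + 59319) = 10367*(0 + 59319) = 10367*59319 = 614960073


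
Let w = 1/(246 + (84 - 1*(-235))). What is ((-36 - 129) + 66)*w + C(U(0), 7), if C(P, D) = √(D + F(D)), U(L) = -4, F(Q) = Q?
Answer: -99/565 + √14 ≈ 3.5664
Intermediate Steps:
C(P, D) = √2*√D (C(P, D) = √(D + D) = √(2*D) = √2*√D)
w = 1/565 (w = 1/(246 + (84 + 235)) = 1/(246 + 319) = 1/565 ≈ 0.0017699)
((-36 - 129) + 66)*w + C(U(0), 7) = ((-36 - 129) + 66)*(1/565) + √2*√7 = (-165 + 66)*(1/565) + √14 = -99*1/565 + √14 = -99/565 + √14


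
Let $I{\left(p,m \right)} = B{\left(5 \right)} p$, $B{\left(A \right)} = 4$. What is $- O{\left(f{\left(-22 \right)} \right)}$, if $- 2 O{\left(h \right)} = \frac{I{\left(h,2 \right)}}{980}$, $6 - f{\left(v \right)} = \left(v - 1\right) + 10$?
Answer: $\frac{19}{490} \approx 0.038776$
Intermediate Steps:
$I{\left(p,m \right)} = 4 p$
$f{\left(v \right)} = -3 - v$ ($f{\left(v \right)} = 6 - \left(\left(v - 1\right) + 10\right) = 6 - \left(\left(-1 + v\right) + 10\right) = 6 - \left(9 + v\right) = -3 - v$)
$O{\left(h \right)} = - \frac{h}{490}$ ($O{\left(h \right)} = - \frac{4 h \frac{1}{980}}{2} = - \frac{\frac{1}{245} h}{2} = - \frac{h}{490}$)
$- O{\left(f{\left(-22 \right)} \right)} = - \frac{\left(-1\right) \left(-3 - -22\right)}{490} = - \frac{\left(-1\right) \left(-3 + 22\right)}{490} = - \frac{\left(-1\right) 19}{490} = \left(-1\right) \left(- \frac{19}{490}\right) = \frac{19}{490}$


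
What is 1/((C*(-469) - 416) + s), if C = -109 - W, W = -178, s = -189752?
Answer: -1/222529 ≈ -4.4938e-6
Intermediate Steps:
C = 69 (C = -109 - 1*(-178) = -109 + 178 = 69)
1/((C*(-469) - 416) + s) = 1/((69*(-469) - 416) - 189752) = 1/((-32361 - 416) - 189752) = 1/(-32777 - 189752) = 1/(-222529) = -1/222529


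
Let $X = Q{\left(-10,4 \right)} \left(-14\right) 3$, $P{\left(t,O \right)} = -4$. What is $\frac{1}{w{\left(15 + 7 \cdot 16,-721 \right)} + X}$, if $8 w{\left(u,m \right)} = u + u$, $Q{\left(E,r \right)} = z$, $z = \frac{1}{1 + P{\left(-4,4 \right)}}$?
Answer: $\frac{4}{183} \approx 0.021858$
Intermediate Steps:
$z = - \frac{1}{3}$ ($z = \frac{1}{1 - 4} = \frac{1}{-3} = - \frac{1}{3} \approx -0.33333$)
$Q{\left(E,r \right)} = - \frac{1}{3}$
$w{\left(u,m \right)} = \frac{u}{4}$ ($w{\left(u,m \right)} = \frac{u + u}{8} = \frac{2 u}{8} = \frac{u}{4}$)
$X = 14$ ($X = \left(- \frac{1}{3}\right) \left(-14\right) 3 = \frac{14}{3} \cdot 3 = 14$)
$\frac{1}{w{\left(15 + 7 \cdot 16,-721 \right)} + X} = \frac{1}{\frac{15 + 7 \cdot 16}{4} + 14} = \frac{1}{\frac{15 + 112}{4} + 14} = \frac{1}{\frac{1}{4} \cdot 127 + 14} = \frac{1}{\frac{127}{4} + 14} = \frac{1}{\frac{183}{4}} = \frac{4}{183}$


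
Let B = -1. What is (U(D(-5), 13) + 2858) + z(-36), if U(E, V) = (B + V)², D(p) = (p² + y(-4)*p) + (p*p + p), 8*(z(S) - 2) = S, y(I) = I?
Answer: 5999/2 ≈ 2999.5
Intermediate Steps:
z(S) = 2 + S/8
D(p) = -3*p + 2*p² (D(p) = (p² - 4*p) + (p*p + p) = (p² - 4*p) + (p² + p) = (p² - 4*p) + (p + p²) = -3*p + 2*p²)
U(E, V) = (-1 + V)²
(U(D(-5), 13) + 2858) + z(-36) = ((-1 + 13)² + 2858) + (2 + (⅛)*(-36)) = (12² + 2858) + (2 - 9/2) = (144 + 2858) - 5/2 = 3002 - 5/2 = 5999/2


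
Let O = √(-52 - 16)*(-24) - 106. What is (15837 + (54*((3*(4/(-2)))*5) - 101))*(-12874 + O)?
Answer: -183225680 - 677568*I*√17 ≈ -1.8323e+8 - 2.7937e+6*I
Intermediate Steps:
O = -106 - 48*I*√17 (O = √(-68)*(-24) - 106 = (2*I*√17)*(-24) - 106 = -48*I*√17 - 106 = -106 - 48*I*√17 ≈ -106.0 - 197.91*I)
(15837 + (54*((3*(4/(-2)))*5) - 101))*(-12874 + O) = (15837 + (54*((3*(4/(-2)))*5) - 101))*(-12874 + (-106 - 48*I*√17)) = (15837 + (54*((3*(4*(-½)))*5) - 101))*(-12980 - 48*I*√17) = (15837 + (54*((3*(-2))*5) - 101))*(-12980 - 48*I*√17) = (15837 + (54*(-6*5) - 101))*(-12980 - 48*I*√17) = (15837 + (54*(-30) - 101))*(-12980 - 48*I*√17) = (15837 + (-1620 - 101))*(-12980 - 48*I*√17) = (15837 - 1721)*(-12980 - 48*I*√17) = 14116*(-12980 - 48*I*√17) = -183225680 - 677568*I*√17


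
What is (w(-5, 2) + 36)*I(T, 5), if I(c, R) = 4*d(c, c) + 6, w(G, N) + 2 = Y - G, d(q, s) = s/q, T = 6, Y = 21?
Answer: 600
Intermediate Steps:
w(G, N) = 19 - G (w(G, N) = -2 + (21 - G) = 19 - G)
I(c, R) = 10 (I(c, R) = 4*(c/c) + 6 = 4*1 + 6 = 4 + 6 = 10)
(w(-5, 2) + 36)*I(T, 5) = ((19 - 1*(-5)) + 36)*10 = ((19 + 5) + 36)*10 = (24 + 36)*10 = 60*10 = 600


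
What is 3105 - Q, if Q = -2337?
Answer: 5442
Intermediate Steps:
3105 - Q = 3105 - 1*(-2337) = 3105 + 2337 = 5442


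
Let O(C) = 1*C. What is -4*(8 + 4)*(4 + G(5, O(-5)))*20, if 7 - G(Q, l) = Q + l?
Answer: -10560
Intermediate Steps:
O(C) = C
G(Q, l) = 7 - Q - l (G(Q, l) = 7 - (Q + l) = 7 + (-Q - l) = 7 - Q - l)
-4*(8 + 4)*(4 + G(5, O(-5)))*20 = -4*(8 + 4)*(4 + (7 - 1*5 - 1*(-5)))*20 = -48*(4 + (7 - 5 + 5))*20 = -48*(4 + 7)*20 = -48*11*20 = -4*132*20 = -528*20 = -10560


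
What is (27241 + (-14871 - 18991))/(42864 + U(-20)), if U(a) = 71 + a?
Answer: -2207/14305 ≈ -0.15428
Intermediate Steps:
(27241 + (-14871 - 18991))/(42864 + U(-20)) = (27241 + (-14871 - 18991))/(42864 + (71 - 20)) = (27241 - 33862)/(42864 + 51) = -6621/42915 = -6621*1/42915 = -2207/14305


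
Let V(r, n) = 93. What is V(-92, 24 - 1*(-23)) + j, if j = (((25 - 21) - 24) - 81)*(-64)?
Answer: 6557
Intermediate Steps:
j = 6464 (j = ((4 - 24) - 81)*(-64) = (-20 - 81)*(-64) = -101*(-64) = 6464)
V(-92, 24 - 1*(-23)) + j = 93 + 6464 = 6557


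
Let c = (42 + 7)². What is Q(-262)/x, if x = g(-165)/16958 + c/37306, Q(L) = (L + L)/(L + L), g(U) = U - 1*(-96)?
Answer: 158158787/9535511 ≈ 16.586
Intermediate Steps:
g(U) = 96 + U (g(U) = U + 96 = 96 + U)
Q(L) = 1 (Q(L) = (2*L)/((2*L)) = (2*L)*(1/(2*L)) = 1)
c = 2401 (c = 49² = 2401)
x = 9535511/158158787 (x = (96 - 165)/16958 + 2401/37306 = -69*1/16958 + 2401*(1/37306) = -69/16958 + 2401/37306 = 9535511/158158787 ≈ 0.060291)
Q(-262)/x = 1/(9535511/158158787) = 1*(158158787/9535511) = 158158787/9535511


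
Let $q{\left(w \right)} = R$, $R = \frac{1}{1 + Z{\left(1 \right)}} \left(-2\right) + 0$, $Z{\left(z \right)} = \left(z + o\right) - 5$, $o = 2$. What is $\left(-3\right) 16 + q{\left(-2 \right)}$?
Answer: $-46$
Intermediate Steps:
$Z{\left(z \right)} = -3 + z$ ($Z{\left(z \right)} = \left(z + 2\right) - 5 = \left(2 + z\right) - 5 = -3 + z$)
$R = 2$ ($R = \frac{1}{1 + \left(-3 + 1\right)} \left(-2\right) + 0 = \frac{1}{1 - 2} \left(-2\right) + 0 = \frac{1}{-1} \left(-2\right) + 0 = \left(-1\right) \left(-2\right) + 0 = 2 + 0 = 2$)
$q{\left(w \right)} = 2$
$\left(-3\right) 16 + q{\left(-2 \right)} = \left(-3\right) 16 + 2 = -48 + 2 = -46$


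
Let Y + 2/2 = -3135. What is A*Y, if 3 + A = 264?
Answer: -818496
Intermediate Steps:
A = 261 (A = -3 + 264 = 261)
Y = -3136 (Y = -1 - 3135 = -3136)
A*Y = 261*(-3136) = -818496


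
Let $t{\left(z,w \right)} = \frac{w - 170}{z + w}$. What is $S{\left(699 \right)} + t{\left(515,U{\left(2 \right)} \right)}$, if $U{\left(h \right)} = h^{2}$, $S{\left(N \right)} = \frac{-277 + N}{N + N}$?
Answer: $- \frac{725}{40309} \approx -0.017986$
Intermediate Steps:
$S{\left(N \right)} = \frac{-277 + N}{2 N}$
$t{\left(z,w \right)} = \frac{-170 + w}{w + z}$
$S{\left(699 \right)} + t{\left(515,U{\left(2 \right)} \right)} = \frac{-277 + 699}{2 \cdot 699} + \frac{-170 + 2^{2}}{2^{2} + 515} = \frac{1}{2} \cdot \frac{1}{699} \cdot 422 + \frac{-170 + 4}{4 + 515} = \frac{211}{699} + \frac{1}{519} \left(-166\right) = \frac{211}{699} - \frac{166}{519} = - \frac{725}{40309}$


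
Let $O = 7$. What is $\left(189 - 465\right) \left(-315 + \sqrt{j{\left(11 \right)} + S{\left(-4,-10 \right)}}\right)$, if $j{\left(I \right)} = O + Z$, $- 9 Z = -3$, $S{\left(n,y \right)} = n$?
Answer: $86940 - 92 \sqrt{30} \approx 86436.0$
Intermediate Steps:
$Z = \frac{1}{3}$ ($Z = \left(- \frac{1}{9}\right) \left(-3\right) = \frac{1}{3} \approx 0.33333$)
$j{\left(I \right)} = \frac{22}{3}$ ($j{\left(I \right)} = 7 + \frac{1}{3} = \frac{22}{3}$)
$\left(189 - 465\right) \left(-315 + \sqrt{j{\left(11 \right)} + S{\left(-4,-10 \right)}}\right) = \left(189 - 465\right) \left(-315 + \sqrt{\frac{22}{3} - 4}\right) = - 276 \left(-315 + \sqrt{\frac{10}{3}}\right) = - 276 \left(-315 + \frac{\sqrt{30}}{3}\right) = 86940 - 92 \sqrt{30}$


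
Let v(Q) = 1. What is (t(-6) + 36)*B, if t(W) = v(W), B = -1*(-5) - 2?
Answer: 111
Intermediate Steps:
B = 3 (B = 5 - 2 = 3)
t(W) = 1
(t(-6) + 36)*B = (1 + 36)*3 = 37*3 = 111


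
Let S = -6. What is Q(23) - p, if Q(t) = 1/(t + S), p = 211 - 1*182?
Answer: -492/17 ≈ -28.941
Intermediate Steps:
p = 29 (p = 211 - 182 = 29)
Q(t) = 1/(-6 + t) (Q(t) = 1/(t - 6) = 1/(-6 + t))
Q(23) - p = 1/(-6 + 23) - 1*29 = 1/17 - 29 = -492/17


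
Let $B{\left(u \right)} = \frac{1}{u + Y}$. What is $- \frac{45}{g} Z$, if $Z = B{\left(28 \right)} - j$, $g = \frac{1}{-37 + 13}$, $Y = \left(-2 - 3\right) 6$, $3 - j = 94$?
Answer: $97740$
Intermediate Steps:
$j = -91$ ($j = 3 - 94 = -91$)
$Y = -30$ ($Y = \left(-5\right) 6 = -30$)
$g = - \frac{1}{24}$ ($g = \frac{1}{-24} = - \frac{1}{24} \approx -0.041667$)
$B{\left(u \right)} = \frac{1}{-30 + u}$ ($B{\left(u \right)} = \frac{1}{u - 30} = \frac{1}{-30 + u}$)
$Z = \frac{181}{2}$ ($Z = \frac{1}{-30 + 28} - -91 = \frac{1}{-2} + 91 = - \frac{1}{2} + 91 = \frac{181}{2} \approx 90.5$)
$- \frac{45}{g} Z = - \frac{45}{- \frac{1}{24}} \cdot \frac{181}{2} = \left(-45\right) \left(-24\right) \frac{181}{2} = 1080 \cdot \frac{181}{2} = 97740$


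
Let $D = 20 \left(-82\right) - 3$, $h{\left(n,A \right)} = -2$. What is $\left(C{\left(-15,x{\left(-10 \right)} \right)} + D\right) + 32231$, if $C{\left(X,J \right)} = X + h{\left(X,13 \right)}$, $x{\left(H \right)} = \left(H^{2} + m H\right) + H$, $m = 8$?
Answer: $30571$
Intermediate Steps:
$x{\left(H \right)} = H^{2} + 9 H$ ($x{\left(H \right)} = \left(H^{2} + 8 H\right) + H = H^{2} + 9 H$)
$C{\left(X,J \right)} = -2 + X$ ($C{\left(X,J \right)} = X - 2 = -2 + X$)
$D = -1643$ ($D = -1640 - 3 = -1643$)
$\left(C{\left(-15,x{\left(-10 \right)} \right)} + D\right) + 32231 = \left(\left(-2 - 15\right) - 1643\right) + 32231 = \left(-17 - 1643\right) + 32231 = -1660 + 32231 = 30571$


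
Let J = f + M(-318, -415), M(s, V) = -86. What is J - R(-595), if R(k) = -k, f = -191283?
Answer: -191964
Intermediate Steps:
J = -191369 (J = -191283 - 86 = -191369)
J - R(-595) = -191369 - (-1)*(-595) = -191369 - 1*595 = -191369 - 595 = -191964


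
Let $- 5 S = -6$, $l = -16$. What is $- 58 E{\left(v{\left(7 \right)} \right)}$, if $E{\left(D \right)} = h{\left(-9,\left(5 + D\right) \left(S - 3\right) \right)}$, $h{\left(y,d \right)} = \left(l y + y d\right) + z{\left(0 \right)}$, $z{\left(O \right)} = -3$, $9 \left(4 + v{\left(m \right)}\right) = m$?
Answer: $- \frac{49242}{5} \approx -9848.4$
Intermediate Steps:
$v{\left(m \right)} = -4 + \frac{m}{9}$
$S = \frac{6}{5}$ ($S = \left(- \frac{1}{5}\right) \left(-6\right) = \frac{6}{5} \approx 1.2$)
$h{\left(y,d \right)} = -3 - 16 y + d y$ ($h{\left(y,d \right)} = \left(- 16 y + y d\right) - 3 = \left(- 16 y + d y\right) - 3 = -3 - 16 y + d y$)
$E{\left(D \right)} = 222 + \frac{81 D}{5}$ ($E{\left(D \right)} = -3 - -144 + \left(5 + D\right) \left(\frac{6}{5} - 3\right) \left(-9\right) = -3 + 144 + \left(5 + D\right) \left(- \frac{9}{5}\right) \left(-9\right) = -3 + 144 + \left(-9 - \frac{9 D}{5}\right) \left(-9\right) = -3 + 144 + \left(81 + \frac{81 D}{5}\right) = 222 + \frac{81 D}{5}$)
$- 58 E{\left(v{\left(7 \right)} \right)} = - 58 \left(222 + \frac{81 \left(-4 + \frac{1}{9} \cdot 7\right)}{5}\right) = - 58 \left(222 + \frac{81 \left(-4 + \frac{7}{9}\right)}{5}\right) = - 58 \left(222 + \frac{81}{5} \left(- \frac{29}{9}\right)\right) = - 58 \left(222 - \frac{261}{5}\right) = \left(-58\right) \frac{849}{5} = - \frac{49242}{5}$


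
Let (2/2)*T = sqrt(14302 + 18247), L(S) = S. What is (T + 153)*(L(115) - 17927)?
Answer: -2725236 - 195932*sqrt(269) ≈ -5.9388e+6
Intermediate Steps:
T = 11*sqrt(269) (T = sqrt(14302 + 18247) = sqrt(32549) = 11*sqrt(269) ≈ 180.41)
(T + 153)*(L(115) - 17927) = (11*sqrt(269) + 153)*(115 - 17927) = (153 + 11*sqrt(269))*(-17812) = -2725236 - 195932*sqrt(269)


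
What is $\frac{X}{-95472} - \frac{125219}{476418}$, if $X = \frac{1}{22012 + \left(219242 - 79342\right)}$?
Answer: $- \frac{322607187359339}{1227416533828992} \approx -0.26283$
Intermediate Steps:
$X = \frac{1}{161912}$ ($X = \frac{1}{22012 + 139900} = \frac{1}{161912} \approx 6.1762 \cdot 10^{-6}$)
$\frac{X}{-95472} - \frac{125219}{476418} = \frac{1}{161912 \left(-95472\right)} - \frac{125219}{476418} = \frac{1}{161912} \left(- \frac{1}{95472}\right) - \frac{125219}{476418} = - \frac{1}{15458062464} - \frac{125219}{476418} = - \frac{322607187359339}{1227416533828992}$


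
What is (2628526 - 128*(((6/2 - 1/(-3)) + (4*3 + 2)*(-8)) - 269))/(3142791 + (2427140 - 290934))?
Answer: 8030602/15836991 ≈ 0.50708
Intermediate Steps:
(2628526 - 128*(((6/2 - 1/(-3)) + (4*3 + 2)*(-8)) - 269))/(3142791 + (2427140 - 290934)) = (2628526 - 128*(((6*(½) - 1*(-⅓)) + (12 + 2)*(-8)) - 269))/(3142791 + 2136206) = (2628526 - 128*(((3 + ⅓) + 14*(-8)) - 269))/5278997 = (2628526 - 128*((10/3 - 112) - 269))*(1/5278997) = (2628526 - 128*(-326/3 - 269))*(1/5278997) = (2628526 - 128*(-1133/3))*(1/5278997) = (2628526 + 145024/3)*(1/5278997) = (8030602/3)*(1/5278997) = 8030602/15836991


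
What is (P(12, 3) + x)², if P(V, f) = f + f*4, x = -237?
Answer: 49284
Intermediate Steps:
P(V, f) = 5*f (P(V, f) = f + 4*f = 5*f)
(P(12, 3) + x)² = (5*3 - 237)² = (15 - 237)² = (-222)² = 49284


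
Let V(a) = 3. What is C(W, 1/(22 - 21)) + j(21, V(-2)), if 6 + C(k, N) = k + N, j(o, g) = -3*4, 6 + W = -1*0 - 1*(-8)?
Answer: -15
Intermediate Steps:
W = 2 (W = -6 + (-1*0 - 1*(-8)) = -6 + (0 + 8) = -6 + 8 = 2)
j(o, g) = -12
C(k, N) = -6 + N + k (C(k, N) = -6 + (k + N) = -6 + (N + k) = -6 + N + k)
C(W, 1/(22 - 21)) + j(21, V(-2)) = (-6 + 1/(22 - 21) + 2) - 12 = (-6 + 1/1 + 2) - 12 = (-6 + 1 + 2) - 12 = -3 - 12 = -15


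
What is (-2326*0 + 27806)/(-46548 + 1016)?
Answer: -13903/22766 ≈ -0.61069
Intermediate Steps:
(-2326*0 + 27806)/(-46548 + 1016) = (0 + 27806)/(-45532) = 27806*(-1/45532) = -13903/22766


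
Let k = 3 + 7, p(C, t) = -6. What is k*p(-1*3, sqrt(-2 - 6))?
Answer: -60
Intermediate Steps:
k = 10
k*p(-1*3, sqrt(-2 - 6)) = 10*(-6) = -60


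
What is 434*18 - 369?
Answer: 7443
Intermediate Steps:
434*18 - 369 = 7812 - 369 = 7443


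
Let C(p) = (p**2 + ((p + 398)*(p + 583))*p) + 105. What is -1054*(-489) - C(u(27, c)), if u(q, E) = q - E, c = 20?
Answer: -1157398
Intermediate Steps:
C(p) = 105 + p**2 + p*(398 + p)*(583 + p) (C(p) = (p**2 + ((398 + p)*(583 + p))*p) + 105 = (p**2 + p*(398 + p)*(583 + p)) + 105 = 105 + p**2 + p*(398 + p)*(583 + p))
-1054*(-489) - C(u(27, c)) = -1054*(-489) - (105 + (27 - 1*20)**3 + 982*(27 - 1*20)**2 + 232034*(27 - 1*20)) = 515406 - (105 + (27 - 20)**3 + 982*(27 - 20)**2 + 232034*(27 - 20)) = 515406 - (105 + 7**3 + 982*7**2 + 232034*7) = 515406 - (105 + 343 + 982*49 + 1624238) = 515406 - (105 + 343 + 48118 + 1624238) = 515406 - 1*1672804 = 515406 - 1672804 = -1157398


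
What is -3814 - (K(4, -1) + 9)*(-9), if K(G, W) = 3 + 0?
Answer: -3706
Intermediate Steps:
K(G, W) = 3
-3814 - (K(4, -1) + 9)*(-9) = -3814 - (3 + 9)*(-9) = -3814 - 12*(-9) = -3814 - 1*(-108) = -3814 + 108 = -3706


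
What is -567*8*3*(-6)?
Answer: 81648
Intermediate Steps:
-567*8*3*(-6) = -13608*(-6) = -567*(-144) = 81648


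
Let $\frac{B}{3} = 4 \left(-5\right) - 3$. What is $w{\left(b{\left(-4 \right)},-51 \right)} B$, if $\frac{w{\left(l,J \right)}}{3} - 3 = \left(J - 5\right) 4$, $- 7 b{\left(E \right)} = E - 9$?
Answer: $45747$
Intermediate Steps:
$b{\left(E \right)} = \frac{9}{7} - \frac{E}{7}$ ($b{\left(E \right)} = - \frac{E - 9}{7} = - \frac{-9 + E}{7} = \frac{9}{7} - \frac{E}{7}$)
$B = -69$ ($B = 3 \left(4 \left(-5\right) - 3\right) = 3 \left(-20 - 3\right) = 3 \left(-23\right) = -69$)
$w{\left(l,J \right)} = -51 + 12 J$ ($w{\left(l,J \right)} = 9 + 3 \left(J - 5\right) 4 = 9 + 3 \left(-5 + J\right) 4 = 9 + 3 \left(-20 + 4 J\right) = 9 + \left(-60 + 12 J\right) = -51 + 12 J$)
$w{\left(b{\left(-4 \right)},-51 \right)} B = \left(-51 + 12 \left(-51\right)\right) \left(-69\right) = \left(-51 - 612\right) \left(-69\right) = \left(-663\right) \left(-69\right) = 45747$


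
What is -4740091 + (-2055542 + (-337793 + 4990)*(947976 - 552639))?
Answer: -131576135244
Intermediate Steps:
-4740091 + (-2055542 + (-337793 + 4990)*(947976 - 552639)) = -4740091 + (-2055542 - 332803*395337) = -4740091 + (-2055542 - 131569339611) = -4740091 - 131571395153 = -131576135244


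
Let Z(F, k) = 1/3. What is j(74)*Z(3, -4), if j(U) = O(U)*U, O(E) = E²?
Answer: 405224/3 ≈ 1.3507e+5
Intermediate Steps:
Z(F, k) = ⅓
j(U) = U³ (j(U) = U²*U = U³)
j(74)*Z(3, -4) = 74³*(⅓) = 405224*(⅓) = 405224/3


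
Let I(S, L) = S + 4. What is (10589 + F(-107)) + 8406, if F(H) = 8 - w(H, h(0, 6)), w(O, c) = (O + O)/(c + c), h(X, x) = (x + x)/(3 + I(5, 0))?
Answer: 19110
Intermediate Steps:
I(S, L) = 4 + S
h(X, x) = x/6 (h(X, x) = (x + x)/(3 + (4 + 5)) = (2*x)/(3 + 9) = (2*x)/12 = (2*x)*(1/12) = x/6)
w(O, c) = O/c (w(O, c) = (2*O)/((2*c)) = (2*O)*(1/(2*c)) = O/c)
F(H) = 8 - H (F(H) = 8 - H/((⅙)*6) = 8 - H/1 = 8 - H)
(10589 + F(-107)) + 8406 = (10589 + (8 - 1*(-107))) + 8406 = (10589 + (8 + 107)) + 8406 = (10589 + 115) + 8406 = 10704 + 8406 = 19110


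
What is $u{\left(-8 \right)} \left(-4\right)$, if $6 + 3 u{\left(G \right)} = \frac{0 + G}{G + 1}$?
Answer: $\frac{136}{21} \approx 6.4762$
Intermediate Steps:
$u{\left(G \right)} = -2 + \frac{G}{3 \left(1 + G\right)}$ ($u{\left(G \right)} = -2 + \frac{\left(0 + G\right) \frac{1}{G + 1}}{3} = -2 + \frac{G \frac{1}{1 + G}}{3} = -2 + \frac{G}{3 \left(1 + G\right)}$)
$u{\left(-8 \right)} \left(-4\right) = \frac{-6 - -40}{3 \left(1 - 8\right)} \left(-4\right) = \frac{-6 + 40}{3 \left(-7\right)} \left(-4\right) = \frac{1}{3} \left(- \frac{1}{7}\right) 34 \left(-4\right) = \left(- \frac{34}{21}\right) \left(-4\right) = \frac{136}{21}$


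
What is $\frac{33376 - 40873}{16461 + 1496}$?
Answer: $- \frac{7497}{17957} \approx -0.4175$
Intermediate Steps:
$\frac{33376 - 40873}{16461 + 1496} = - \frac{7497}{17957}$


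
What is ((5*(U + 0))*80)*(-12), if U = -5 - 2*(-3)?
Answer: -4800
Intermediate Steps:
U = 1 (U = -5 + 6 = 1)
((5*(U + 0))*80)*(-12) = ((5*(1 + 0))*80)*(-12) = ((5*1)*80)*(-12) = (5*80)*(-12) = 400*(-12) = -4800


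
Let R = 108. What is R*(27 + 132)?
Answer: 17172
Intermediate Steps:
R*(27 + 132) = 108*(27 + 132) = 108*159 = 17172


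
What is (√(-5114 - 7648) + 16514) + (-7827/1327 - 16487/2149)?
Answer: 47054655150/2851723 + 3*I*√1418 ≈ 16500.0 + 112.97*I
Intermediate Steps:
(√(-5114 - 7648) + 16514) + (-7827/1327 - 16487/2149) = (√(-12762) + 16514) + (-7827*1/1327 - 16487*1/2149) = (3*I*√1418 + 16514) + (-7827/1327 - 16487/2149) = (16514 + 3*I*√1418) - 38698472/2851723 = 47054655150/2851723 + 3*I*√1418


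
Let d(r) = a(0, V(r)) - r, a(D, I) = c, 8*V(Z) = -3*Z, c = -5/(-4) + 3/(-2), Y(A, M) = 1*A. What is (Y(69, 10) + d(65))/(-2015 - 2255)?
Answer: -3/3416 ≈ -0.00087822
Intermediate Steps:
Y(A, M) = A
c = -1/4 (c = -5*(-1/4) + 3*(-1/2) = 5/4 - 3/2 = -1/4 ≈ -0.25000)
V(Z) = -3*Z/8 (V(Z) = (-3*Z)/8 = -3*Z/8)
a(D, I) = -1/4
d(r) = -1/4 - r
(Y(69, 10) + d(65))/(-2015 - 2255) = (69 + (-1/4 - 1*65))/(-2015 - 2255) = (69 + (-1/4 - 65))/(-4270) = (69 - 261/4)*(-1/4270) = (15/4)*(-1/4270) = -3/3416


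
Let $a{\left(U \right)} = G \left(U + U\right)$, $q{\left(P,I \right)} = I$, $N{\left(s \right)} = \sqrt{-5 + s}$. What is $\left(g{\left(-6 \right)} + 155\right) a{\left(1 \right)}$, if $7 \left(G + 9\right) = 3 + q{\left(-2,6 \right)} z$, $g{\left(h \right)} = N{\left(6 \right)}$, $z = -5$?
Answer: $- \frac{28080}{7} \approx -4011.4$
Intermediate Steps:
$g{\left(h \right)} = 1$ ($g{\left(h \right)} = \sqrt{-5 + 6} = \sqrt{1} = 1$)
$G = - \frac{90}{7}$ ($G = -9 + \frac{3 + 6 \left(-5\right)}{7} = -9 + \frac{3 - 30}{7} = -9 + \frac{1}{7} \left(-27\right) = -9 - \frac{27}{7} = - \frac{90}{7} \approx -12.857$)
$a{\left(U \right)} = - \frac{180 U}{7}$ ($a{\left(U \right)} = - \frac{90 \left(U + U\right)}{7} = - \frac{90 \cdot 2 U}{7} = - \frac{180 U}{7}$)
$\left(g{\left(-6 \right)} + 155\right) a{\left(1 \right)} = \left(1 + 155\right) \left(\left(- \frac{180}{7}\right) 1\right) = 156 \left(- \frac{180}{7}\right) = - \frac{28080}{7}$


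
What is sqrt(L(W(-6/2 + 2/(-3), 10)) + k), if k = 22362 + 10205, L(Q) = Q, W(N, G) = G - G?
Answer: sqrt(32567) ≈ 180.46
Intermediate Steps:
W(N, G) = 0
k = 32567
sqrt(L(W(-6/2 + 2/(-3), 10)) + k) = sqrt(0 + 32567) = sqrt(32567)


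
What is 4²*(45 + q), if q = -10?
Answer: 560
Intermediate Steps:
4²*(45 + q) = 4²*(45 - 10) = 16*35 = 560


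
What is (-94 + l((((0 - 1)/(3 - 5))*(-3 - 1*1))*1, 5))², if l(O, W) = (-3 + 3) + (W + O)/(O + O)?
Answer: 143641/16 ≈ 8977.6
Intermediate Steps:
l(O, W) = (O + W)/(2*O) (l(O, W) = 0 + (O + W)/((2*O)) = 0 + (O + W)*(1/(2*O)) = 0 + (O + W)/(2*O) = (O + W)/(2*O))
(-94 + l((((0 - 1)/(3 - 5))*(-3 - 1*1))*1, 5))² = (-94 + ((((0 - 1)/(3 - 5))*(-3 - 1*1))*1 + 5)/(2*(((((0 - 1)/(3 - 5))*(-3 - 1*1))*1))))² = (-94 + (((-1/(-2))*(-3 - 1))*1 + 5)/(2*((((-1/(-2))*(-3 - 1))*1))))² = (-94 + ((-1*(-½)*(-4))*1 + 5)/(2*(((-1*(-½)*(-4))*1))))² = (-94 + (((½)*(-4))*1 + 5)/(2*((((½)*(-4))*1))))² = (-94 + (-2*1 + 5)/(2*((-2*1))))² = (-94 + (½)*(-2 + 5)/(-2))² = (-94 + (½)*(-½)*3)² = (-94 - ¾)² = (-379/4)² = 143641/16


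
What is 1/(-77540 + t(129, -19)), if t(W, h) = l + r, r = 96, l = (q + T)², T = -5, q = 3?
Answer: -1/77440 ≈ -1.2913e-5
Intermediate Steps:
l = 4 (l = (3 - 5)² = (-2)² = 4)
t(W, h) = 100 (t(W, h) = 4 + 96 = 100)
1/(-77540 + t(129, -19)) = 1/(-77540 + 100) = 1/(-77440) = -1/77440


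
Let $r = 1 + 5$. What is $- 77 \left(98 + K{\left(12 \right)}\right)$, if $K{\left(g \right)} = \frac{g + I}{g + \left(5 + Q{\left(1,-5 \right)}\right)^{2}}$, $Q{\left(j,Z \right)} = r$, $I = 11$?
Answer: $- \frac{143627}{19} \approx -7559.3$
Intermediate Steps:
$r = 6$
$Q{\left(j,Z \right)} = 6$
$K{\left(g \right)} = \frac{11 + g}{121 + g}$ ($K{\left(g \right)} = \frac{g + 11}{g + \left(5 + 6\right)^{2}} = \frac{11 + g}{g + 11^{2}} = \frac{11 + g}{g + 121} = \frac{11 + g}{121 + g}$)
$- 77 \left(98 + K{\left(12 \right)}\right) = - 77 \left(98 + \frac{11 + 12}{121 + 12}\right) = - 77 \left(98 + \frac{1}{133} \cdot 23\right) = - 77 \left(98 + \frac{23}{133}\right) = \left(-77\right) \frac{13057}{133} = - \frac{143627}{19}$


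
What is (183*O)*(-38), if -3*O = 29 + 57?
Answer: 199348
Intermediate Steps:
O = -86/3 (O = -(29 + 57)/3 = -1/3*86 = -86/3 ≈ -28.667)
(183*O)*(-38) = (183*(-86/3))*(-38) = -5246*(-38) = 199348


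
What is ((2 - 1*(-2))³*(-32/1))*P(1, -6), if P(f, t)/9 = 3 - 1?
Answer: -36864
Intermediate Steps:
P(f, t) = 18 (P(f, t) = 9*(3 - 1) = 9*2 = 18)
((2 - 1*(-2))³*(-32/1))*P(1, -6) = ((2 - 1*(-2))³*(-32/1))*18 = ((2 + 2)³*(-32*1))*18 = (4³*(-32))*18 = (64*(-32))*18 = -2048*18 = -36864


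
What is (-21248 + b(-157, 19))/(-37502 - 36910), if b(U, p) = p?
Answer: 1633/5724 ≈ 0.28529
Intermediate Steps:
(-21248 + b(-157, 19))/(-37502 - 36910) = (-21248 + 19)/(-37502 - 36910) = -21229/(-74412) = -21229*(-1/74412) = 1633/5724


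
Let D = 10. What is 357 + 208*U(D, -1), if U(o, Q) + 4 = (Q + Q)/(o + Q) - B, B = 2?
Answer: -8435/9 ≈ -937.22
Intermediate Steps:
U(o, Q) = -6 + 2*Q/(Q + o) (U(o, Q) = -4 + ((Q + Q)/(o + Q) - 1*2) = -4 + ((2*Q)/(Q + o) - 2) = -4 + (2*Q/(Q + o) - 2) = -4 + (-2 + 2*Q/(Q + o)) = -6 + 2*Q/(Q + o))
357 + 208*U(D, -1) = 357 + 208*(2*(-3*10 - 2*(-1))/(-1 + 10)) = 357 + 208*(2*(-30 + 2)/9) = 357 + 208*(2*(1/9)*(-28)) = 357 + 208*(-56/9) = 357 - 11648/9 = -8435/9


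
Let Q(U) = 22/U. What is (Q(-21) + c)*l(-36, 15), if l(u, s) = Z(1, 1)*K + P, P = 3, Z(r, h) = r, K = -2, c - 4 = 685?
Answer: 14447/21 ≈ 687.95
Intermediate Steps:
c = 689 (c = 4 + 685 = 689)
l(u, s) = 1 (l(u, s) = 1*(-2) + 3 = -2 + 3 = 1)
(Q(-21) + c)*l(-36, 15) = (22/(-21) + 689)*1 = (22*(-1/21) + 689)*1 = (-22/21 + 689)*1 = (14447/21)*1 = 14447/21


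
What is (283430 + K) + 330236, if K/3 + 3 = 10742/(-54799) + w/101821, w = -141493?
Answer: 180209929340944/293667841 ≈ 6.1365e+5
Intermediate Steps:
K = -4039974162/293667841 (K = -9 + 3*(10742/(-54799) - 141493/101821) = -9 + 3*(10742*(-1/54799) - 141493*1/101821) = -9 + 3*(-10742/54799 - 7447/5359) = -9 + 3*(-465654531/293667841) = -9 - 1396963593/293667841 = -4039974162/293667841 ≈ -13.757)
(283430 + K) + 330236 = (283430 - 4039974162/293667841) + 330236 = 83230236200468/293667841 + 330236 = 180209929340944/293667841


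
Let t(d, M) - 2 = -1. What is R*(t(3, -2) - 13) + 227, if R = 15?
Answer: 47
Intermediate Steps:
t(d, M) = 1 (t(d, M) = 2 - 1 = 1)
R*(t(3, -2) - 13) + 227 = 15*(1 - 13) + 227 = 15*(-12) + 227 = -180 + 227 = 47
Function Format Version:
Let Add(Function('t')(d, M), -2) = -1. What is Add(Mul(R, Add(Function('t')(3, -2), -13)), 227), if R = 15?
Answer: 47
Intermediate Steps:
Function('t')(d, M) = 1 (Function('t')(d, M) = Add(2, -1) = 1)
Add(Mul(R, Add(Function('t')(3, -2), -13)), 227) = Add(Mul(15, Add(1, -13)), 227) = Add(Mul(15, -12), 227) = Add(-180, 227) = 47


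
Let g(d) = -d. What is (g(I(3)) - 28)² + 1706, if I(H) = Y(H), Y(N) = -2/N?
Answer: 22078/9 ≈ 2453.1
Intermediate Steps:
I(H) = -2/H
(g(I(3)) - 28)² + 1706 = (-(-2)/3 - 28)² + 1706 = (-1*(-⅔) - 28)² + 1706 = (⅔ - 28)² + 1706 = (-82/3)² + 1706 = 6724/9 + 1706 = 22078/9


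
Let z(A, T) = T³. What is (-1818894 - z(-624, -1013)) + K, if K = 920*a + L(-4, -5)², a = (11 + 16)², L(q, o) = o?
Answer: 1038361008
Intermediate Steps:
a = 729 (a = 27² = 729)
K = 670705 (K = 920*729 + (-5)² = 670680 + 25 = 670705)
(-1818894 - z(-624, -1013)) + K = (-1818894 - 1*(-1013)³) + 670705 = (-1818894 - 1*(-1039509197)) + 670705 = (-1818894 + 1039509197) + 670705 = 1037690303 + 670705 = 1038361008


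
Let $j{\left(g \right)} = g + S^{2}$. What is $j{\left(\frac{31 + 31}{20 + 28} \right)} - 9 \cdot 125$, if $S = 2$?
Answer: $- \frac{26873}{24} \approx -1119.7$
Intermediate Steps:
$j{\left(g \right)} = 4 + g$ ($j{\left(g \right)} = g + 2^{2} = g + 4 = 4 + g$)
$j{\left(\frac{31 + 31}{20 + 28} \right)} - 9 \cdot 125 = \left(4 + \frac{31 + 31}{20 + 28}\right) - 9 \cdot 125 = \left(4 + \frac{62}{48}\right) - 1125 = \left(4 + 62 \cdot \frac{1}{48}\right) - 1125 = \left(4 + \frac{31}{24}\right) - 1125 = \frac{127}{24} - 1125 = - \frac{26873}{24}$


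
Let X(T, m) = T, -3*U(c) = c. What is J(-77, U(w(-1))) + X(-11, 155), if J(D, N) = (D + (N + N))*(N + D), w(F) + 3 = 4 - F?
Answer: 54656/9 ≈ 6072.9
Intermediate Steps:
w(F) = 1 - F (w(F) = -3 + (4 - F) = 1 - F)
U(c) = -c/3
J(D, N) = (D + N)*(D + 2*N) (J(D, N) = (D + 2*N)*(D + N) = (D + N)*(D + 2*N))
J(-77, U(w(-1))) + X(-11, 155) = ((-77)**2 + 2*(-(1 - 1*(-1))/3)**2 + 3*(-77)*(-(1 - 1*(-1))/3)) - 11 = (5929 + 2*(-(1 + 1)/3)**2 + 3*(-77)*(-(1 + 1)/3)) - 11 = (5929 + 2*(-1/3*2)**2 + 3*(-77)*(-1/3*2)) - 11 = (5929 + 2*(-2/3)**2 + 3*(-77)*(-2/3)) - 11 = (5929 + 2*(4/9) + 154) - 11 = (5929 + 8/9 + 154) - 11 = 54755/9 - 11 = 54656/9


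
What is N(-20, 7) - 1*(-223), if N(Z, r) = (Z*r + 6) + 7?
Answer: 96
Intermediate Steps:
N(Z, r) = 13 + Z*r (N(Z, r) = (6 + Z*r) + 7 = 13 + Z*r)
N(-20, 7) - 1*(-223) = (13 - 20*7) - 1*(-223) = (13 - 140) + 223 = -127 + 223 = 96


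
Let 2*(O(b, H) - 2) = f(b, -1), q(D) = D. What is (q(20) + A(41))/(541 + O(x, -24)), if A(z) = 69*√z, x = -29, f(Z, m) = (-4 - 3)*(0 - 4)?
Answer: 20/557 + 69*√41/557 ≈ 0.82911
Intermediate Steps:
f(Z, m) = 28 (f(Z, m) = -7*(-4) = 28)
O(b, H) = 16 (O(b, H) = 2 + (½)*28 = 2 + 14 = 16)
(q(20) + A(41))/(541 + O(x, -24)) = (20 + 69*√41)/(541 + 16) = (20 + 69*√41)/557 = (20 + 69*√41)*(1/557) = 20/557 + 69*√41/557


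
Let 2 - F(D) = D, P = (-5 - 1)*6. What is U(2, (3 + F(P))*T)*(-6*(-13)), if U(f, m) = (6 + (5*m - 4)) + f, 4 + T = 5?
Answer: 16302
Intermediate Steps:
T = 1 (T = -4 + 5 = 1)
P = -36 (P = -6*6 = -36)
F(D) = 2 - D
U(f, m) = 2 + f + 5*m (U(f, m) = (6 + (-4 + 5*m)) + f = (2 + 5*m) + f = 2 + f + 5*m)
U(2, (3 + F(P))*T)*(-6*(-13)) = (2 + 2 + 5*((3 + (2 - 1*(-36)))*1))*(-6*(-13)) = (2 + 2 + 5*((3 + (2 + 36))*1))*78 = (2 + 2 + 5*((3 + 38)*1))*78 = (2 + 2 + 5*(41*1))*78 = (2 + 2 + 5*41)*78 = (2 + 2 + 205)*78 = 209*78 = 16302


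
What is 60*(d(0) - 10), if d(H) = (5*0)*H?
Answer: -600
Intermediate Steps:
d(H) = 0 (d(H) = 0*H = 0)
60*(d(0) - 10) = 60*(0 - 10) = 60*(-10) = -600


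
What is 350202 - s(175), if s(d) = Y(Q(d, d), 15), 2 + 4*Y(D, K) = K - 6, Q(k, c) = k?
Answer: 1400801/4 ≈ 3.5020e+5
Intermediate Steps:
Y(D, K) = -2 + K/4 (Y(D, K) = -½ + (K - 6)/4 = -½ + (-6 + K)/4 = -½ + (-3/2 + K/4) = -2 + K/4)
s(d) = 7/4 (s(d) = -2 + (¼)*15 = -2 + 15/4 = 7/4)
350202 - s(175) = 350202 - 1*7/4 = 350202 - 7/4 = 1400801/4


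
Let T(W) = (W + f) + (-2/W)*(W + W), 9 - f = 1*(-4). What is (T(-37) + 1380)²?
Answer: 1827904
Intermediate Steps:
f = 13 (f = 9 - (-4) = 9 - 1*(-4) = 9 + 4 = 13)
T(W) = 9 + W (T(W) = (W + 13) + (-2/W)*(W + W) = (13 + W) + (-2/W)*(2*W) = (13 + W) - 4 = 9 + W)
(T(-37) + 1380)² = ((9 - 37) + 1380)² = (-28 + 1380)² = 1352² = 1827904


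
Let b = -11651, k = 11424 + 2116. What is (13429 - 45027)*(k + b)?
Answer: -59688622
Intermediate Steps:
k = 13540
(13429 - 45027)*(k + b) = (13429 - 45027)*(13540 - 11651) = -31598*1889 = -59688622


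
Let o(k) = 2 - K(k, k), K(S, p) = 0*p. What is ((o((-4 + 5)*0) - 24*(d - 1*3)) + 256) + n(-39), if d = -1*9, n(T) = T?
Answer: 507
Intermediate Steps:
K(S, p) = 0
d = -9
o(k) = 2 (o(k) = 2 - 1*0 = 2 + 0 = 2)
((o((-4 + 5)*0) - 24*(d - 1*3)) + 256) + n(-39) = ((2 - 24*(-9 - 1*3)) + 256) - 39 = ((2 - 24*(-9 - 3)) + 256) - 39 = ((2 - 24*(-12)) + 256) - 39 = ((2 + 288) + 256) - 39 = (290 + 256) - 39 = 546 - 39 = 507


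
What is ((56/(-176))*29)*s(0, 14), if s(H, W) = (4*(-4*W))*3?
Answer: 68208/11 ≈ 6200.7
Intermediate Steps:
s(H, W) = -48*W (s(H, W) = -16*W*3 = -48*W)
((56/(-176))*29)*s(0, 14) = ((56/(-176))*29)*(-48*14) = ((56*(-1/176))*29)*(-672) = -7/22*29*(-672) = -203/22*(-672) = 68208/11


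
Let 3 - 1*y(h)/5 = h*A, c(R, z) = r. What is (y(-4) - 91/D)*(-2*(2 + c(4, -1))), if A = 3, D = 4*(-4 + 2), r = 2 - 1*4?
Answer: 0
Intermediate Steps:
r = -2 (r = 2 - 4 = -2)
c(R, z) = -2
D = -8 (D = 4*(-2) = -8)
y(h) = 15 - 15*h (y(h) = 15 - 5*h*3 = 15 - 15*h)
(y(-4) - 91/D)*(-2*(2 + c(4, -1))) = ((15 - 15*(-4)) - 91/(-8))*(-2*(2 - 2)) = ((15 + 60) - 91*(-⅛))*(-2*0) = (75 + 91/8)*0 = (691/8)*0 = 0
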